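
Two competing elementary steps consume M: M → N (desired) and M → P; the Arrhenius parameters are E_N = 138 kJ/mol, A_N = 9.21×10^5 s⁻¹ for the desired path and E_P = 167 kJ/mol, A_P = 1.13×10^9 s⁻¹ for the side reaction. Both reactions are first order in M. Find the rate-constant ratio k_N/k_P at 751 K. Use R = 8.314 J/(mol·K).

k_N/k_P = (A_N/A_P)·exp[−(E_N−E_P)/(RT)] = (A_N/A_P)·exp[(E_P−E_N)/(RT)].
(E_P−E_N)/(RT) = (167−138)×10³/(8.314×751) = 29000/6244 = 4.645.
k_N/k_P = (9.21×10^5/1.13×10^9)·exp(4.645) = 8.150×10^-4 × 104.0 = 0.0848.

0.0848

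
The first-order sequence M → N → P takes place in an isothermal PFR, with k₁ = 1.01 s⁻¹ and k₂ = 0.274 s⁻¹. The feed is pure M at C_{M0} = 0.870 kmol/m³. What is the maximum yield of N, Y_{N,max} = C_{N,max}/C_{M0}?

At the optimum, C_{N,max}/C_{M0} = (k₁/k₂)^[k₂/(k₂−k₁)].
= (1.01/0.274)^(0.274/(0.274−1.01)) = (3.686)^(-0.3723) = 0.6153.

0.615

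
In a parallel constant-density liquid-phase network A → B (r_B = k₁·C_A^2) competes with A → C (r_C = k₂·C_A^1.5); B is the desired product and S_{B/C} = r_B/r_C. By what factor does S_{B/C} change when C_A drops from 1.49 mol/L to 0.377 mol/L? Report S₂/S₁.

0.503

S_{B/C} = (k₁/k₂)·C_A^0.5, so S₂/S₁ = (C_{A,2}/C_{A,1})^0.5.
= (0.377/1.49)^0.5 = (0.2530)^0.5 = 0.503.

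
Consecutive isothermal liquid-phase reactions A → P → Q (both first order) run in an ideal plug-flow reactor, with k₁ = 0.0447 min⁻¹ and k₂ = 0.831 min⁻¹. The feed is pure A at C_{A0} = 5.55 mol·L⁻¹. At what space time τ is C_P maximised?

For first-order series the maximum of C_P occurs at τ_opt = ln(k₂/k₁)/(k₂−k₁).
= ln(0.831/0.0447)/(0.831−0.0447) = ln(18.59)/0.7863 = 2.923/0.7863 = 3.72 min.

3.72 min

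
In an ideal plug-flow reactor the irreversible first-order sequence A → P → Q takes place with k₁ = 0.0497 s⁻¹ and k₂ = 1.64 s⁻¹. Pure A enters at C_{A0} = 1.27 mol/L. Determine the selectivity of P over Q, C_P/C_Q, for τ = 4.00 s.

Solving the coupled first-order balances gives C_P(τ) = [k₁/(k₂−k₁)]·C_{A0}·(e^(−k₁τ) − e^(−k₂τ)).
e^(−k₁τ) = e^(−0.0497×4.00) = e^(−0.1988) = 0.8197; e^(−k₂τ) = e^(−6.560) = 0.001416.
C_P = 0.0497×1.27/(1.64−0.0497) × (0.8197−0.001416) = 0.03969×0.8183 = 0.03248 mol/L.
C_A = C_{A0}e^(−k₁τ) = 1.041 mol/L, so C_Q = C_{A0}−C_A−C_P = 0.1965 mol/L; C_P/C_Q = 0.165.

0.165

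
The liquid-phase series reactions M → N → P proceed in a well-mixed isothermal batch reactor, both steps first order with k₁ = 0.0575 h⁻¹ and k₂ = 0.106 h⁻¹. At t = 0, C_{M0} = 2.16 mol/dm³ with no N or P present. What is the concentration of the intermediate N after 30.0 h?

For first-order series with pure M initially, C_N(t) = k₁C_{M0}/(k₂−k₁)·(e^(−k₁t) − e^(−k₂t)).
e^(−k₁t) = e^(−0.0575×30.0) = e^(−1.725) = 0.1782; e^(−k₂t) = e^(−3.180) = 0.04159.
C_N = 0.0575×2.16/(0.106−0.0575) × (0.1782−0.04159) = 2.561×0.1366 = 0.3498 mol/dm³.

0.350 mol/dm³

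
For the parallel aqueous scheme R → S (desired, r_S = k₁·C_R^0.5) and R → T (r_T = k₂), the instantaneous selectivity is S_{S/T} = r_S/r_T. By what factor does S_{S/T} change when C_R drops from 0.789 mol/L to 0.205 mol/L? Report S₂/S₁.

S_{S/T} = (k₁/k₂)·C_R^0.5, so S₂/S₁ = (C_{R,2}/C_{R,1})^0.5.
= (0.205/0.789)^0.5 = (0.2598)^0.5 = 0.510.
Selectivity toward S falls as C_R falls — high-concentration operation is favoured.

0.510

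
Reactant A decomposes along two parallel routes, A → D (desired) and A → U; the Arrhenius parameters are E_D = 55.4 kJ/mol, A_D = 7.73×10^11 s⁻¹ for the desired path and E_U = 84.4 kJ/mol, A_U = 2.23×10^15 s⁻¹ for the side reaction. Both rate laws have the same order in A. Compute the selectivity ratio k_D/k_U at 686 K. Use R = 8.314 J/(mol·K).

0.0560

Since both paths have the same order in A, the concentration cancels and S_{D/U} = k_D/k_U = (A_D/A_U)·exp[(E_U−E_D)/(RT)].
(E_U−E_D)/(RT) = (84.4−55.4)×10³/(8.314×686) = 29000/5703 = 5.085.
k_D/k_U = (7.73×10^11/2.23×10^15)·exp(5.085) = 3.466×10^-4 × 161.5 = 0.0560.
Since E_D < E_U, lowering the temperature improves selectivity toward D.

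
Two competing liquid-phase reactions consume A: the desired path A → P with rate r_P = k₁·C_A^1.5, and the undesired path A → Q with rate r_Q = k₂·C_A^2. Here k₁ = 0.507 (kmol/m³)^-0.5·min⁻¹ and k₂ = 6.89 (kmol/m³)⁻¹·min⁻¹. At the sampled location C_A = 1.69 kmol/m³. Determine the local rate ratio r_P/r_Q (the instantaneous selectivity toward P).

0.0566

S_{P/Q} = r_P/r_Q = (k₁·C_A^1.5)/(k₂·C_A^2) = (k₁/k₂)·C_A^-0.5.
= (0.507×1.690^1.5) / (6.89×1.690^2) = 1.114/19.68 = 0.0566.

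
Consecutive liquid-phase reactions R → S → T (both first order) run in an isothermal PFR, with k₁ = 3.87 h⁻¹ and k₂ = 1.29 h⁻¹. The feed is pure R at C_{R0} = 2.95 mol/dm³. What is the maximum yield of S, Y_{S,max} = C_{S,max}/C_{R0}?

Evaluating C_S at τ_opt = ln(k₂/k₁)/(k₂−k₁) gives C_{S,max}/C_{R0} = (k₁/k₂)^[k₂/(k₂−k₁)].
= (3.87/1.29)^(1.29/(1.29−3.87)) = (3.000)^(-0.5000) = 0.5774.

0.577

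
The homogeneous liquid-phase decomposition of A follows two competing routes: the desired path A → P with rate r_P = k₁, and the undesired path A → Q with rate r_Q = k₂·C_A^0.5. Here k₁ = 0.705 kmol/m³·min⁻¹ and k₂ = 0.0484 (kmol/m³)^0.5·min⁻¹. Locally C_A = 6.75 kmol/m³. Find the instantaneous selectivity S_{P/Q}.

5.61

S_{P/Q} = r_P/r_Q = (k₁)/(k₂·C_A^0.5) = (k₁/k₂)·C_A^-0.5.
= (0.705) / (0.0484×6.750^0.5) = 0.7050/0.1257 = 5.61.
The undesired path is higher order in A, so low C_A (CSTR or dilute feed) favours P.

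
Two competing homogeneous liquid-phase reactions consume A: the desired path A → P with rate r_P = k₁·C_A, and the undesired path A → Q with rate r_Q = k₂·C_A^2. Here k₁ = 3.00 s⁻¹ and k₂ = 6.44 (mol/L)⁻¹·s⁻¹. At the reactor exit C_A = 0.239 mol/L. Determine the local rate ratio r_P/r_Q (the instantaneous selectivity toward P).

1.95

S_{P/Q} = r_P/r_Q = (k₁·C_A)/(k₂·C_A^2) = (k₁/k₂)·C_A⁻¹.
= (3.00×0.2390) / (6.44×0.2390^2) = 0.7170/0.3679 = 1.95.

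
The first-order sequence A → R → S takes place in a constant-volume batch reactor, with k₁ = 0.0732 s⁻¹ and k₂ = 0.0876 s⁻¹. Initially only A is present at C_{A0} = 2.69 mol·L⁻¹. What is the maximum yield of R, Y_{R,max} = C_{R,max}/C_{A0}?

For a first-order series the maximum intermediate yield is C_{R,max}/C_{A0} = (k₁/k₂)^[k₂/(k₂−k₁)].
= (0.0732/0.0876)^(0.0876/(0.0876−0.0732)) = (0.8356)^(6.083) = 0.3354.

0.335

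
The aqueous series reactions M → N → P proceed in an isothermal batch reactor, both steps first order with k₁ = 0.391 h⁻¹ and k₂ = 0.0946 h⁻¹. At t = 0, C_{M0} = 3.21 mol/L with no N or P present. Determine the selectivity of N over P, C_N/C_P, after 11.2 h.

Solving the coupled first-order balances gives C_N(t) = [k₁/(k₂−k₁)]·C_{M0}·(e^(−k₁t) − e^(−k₂t)).
e^(−k₁t) = e^(−0.391×11.2) = e^(−4.379) = 0.01254; e^(−k₂t) = e^(−1.060) = 0.3466.
C_N = 0.391×3.21/(0.0946−0.391) × (0.01254−0.3466) = (-4.235)×(-0.3341) = 1.415 mol/L.
C_M = C_{M0}e^(−k₁t) = 0.04024 mol/L, so C_P = C_{M0}−C_M−C_N = 1.755 mol/L; C_N/C_P = 0.806.

0.806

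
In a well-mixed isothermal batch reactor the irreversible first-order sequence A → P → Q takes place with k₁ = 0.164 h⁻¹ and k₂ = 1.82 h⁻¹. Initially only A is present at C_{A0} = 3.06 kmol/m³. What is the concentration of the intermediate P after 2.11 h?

0.208 kmol/m³

For first-order series with pure A initially, C_P(t) = k₁C_{A0}/(k₂−k₁)·(e^(−k₁t) − e^(−k₂t)).
e^(−k₁t) = e^(−0.164×2.11) = e^(−0.3460) = 0.7075; e^(−k₂t) = e^(−3.840) = 0.02149.
C_P = 0.164×3.06/(1.82−0.164) × (0.7075−0.02149) = 0.3030×0.6860 = 0.2079 kmol/m³.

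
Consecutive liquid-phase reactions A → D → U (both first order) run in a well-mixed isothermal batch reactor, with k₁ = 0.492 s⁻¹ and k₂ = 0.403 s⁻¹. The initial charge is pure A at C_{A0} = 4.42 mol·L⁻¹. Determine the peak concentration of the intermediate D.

1.79 mol·L⁻¹

For a first-order series the maximum intermediate yield is C_{D,max}/C_{A0} = (k₁/k₂)^[k₂/(k₂−k₁)].
= (0.492/0.403)^(0.403/(0.403−0.492)) = (1.221)^(-4.528) = 0.4051.
C_{D,max} = 0.4051×4.42 = 1.79 mol·L⁻¹.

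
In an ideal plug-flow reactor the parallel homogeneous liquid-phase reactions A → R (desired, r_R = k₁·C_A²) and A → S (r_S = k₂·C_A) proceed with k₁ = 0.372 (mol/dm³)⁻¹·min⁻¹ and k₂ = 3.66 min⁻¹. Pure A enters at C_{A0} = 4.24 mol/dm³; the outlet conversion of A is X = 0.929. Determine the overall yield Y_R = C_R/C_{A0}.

0.167

C_A = C_{A0}(1−X) = 0.3010 mol/dm³.
Along a PFR/batch, dC_S/dC_A = −r_S/(r_R+r_S) = −k₂/(k₂+k₁·C_A).
Integrating from C_{A0} to C_A: C_S = (3.66/0.372)·ln[(3.66+0.372·4.24)/(3.66+0.372·0.301)] = 9.839·ln(5.237/3.772) = 3.229 mol/dm³.
Then C_R = (C_{A0}−C_A) − C_S = 3.939 − 3.229 = 0.7099 mol/dm³.
Y_R = C_R/C_{A0} = 0.7099/4.24 = 0.167.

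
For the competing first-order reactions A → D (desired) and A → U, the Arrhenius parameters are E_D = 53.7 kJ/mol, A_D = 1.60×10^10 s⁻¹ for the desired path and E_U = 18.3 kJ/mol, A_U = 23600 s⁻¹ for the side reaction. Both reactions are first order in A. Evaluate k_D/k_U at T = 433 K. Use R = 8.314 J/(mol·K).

36.4

k_D/k_U = (A_D/A_U)·exp[−(E_D−E_U)/(RT)] = (A_D/A_U)·exp[(E_U−E_D)/(RT)].
(E_U−E_D)/(RT) = (18.3−53.7)×10³/(8.314×433) = -35400/3600 = -9.833.
k_D/k_U = (1.60×10^10/23600)·exp(-9.833) = 6.780×10^5 × 5.363×10^-5 = 36.4.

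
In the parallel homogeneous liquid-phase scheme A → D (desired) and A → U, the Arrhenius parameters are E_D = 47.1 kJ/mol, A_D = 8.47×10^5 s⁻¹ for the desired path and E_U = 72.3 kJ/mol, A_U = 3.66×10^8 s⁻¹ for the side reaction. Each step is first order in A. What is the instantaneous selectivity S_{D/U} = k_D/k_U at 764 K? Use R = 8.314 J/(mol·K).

0.122

Since both paths have the same order in A, the concentration cancels and S_{D/U} = k_D/k_U = (A_D/A_U)·exp[(E_U−E_D)/(RT)].
(E_U−E_D)/(RT) = (72.3−47.1)×10³/(8.314×764) = 25200/6352 = 3.967.
k_D/k_U = (8.47×10^5/3.66×10^8)·exp(3.967) = 0.002314 × 52.84 = 0.122.
Since E_D < E_U, lowering the temperature improves selectivity toward D.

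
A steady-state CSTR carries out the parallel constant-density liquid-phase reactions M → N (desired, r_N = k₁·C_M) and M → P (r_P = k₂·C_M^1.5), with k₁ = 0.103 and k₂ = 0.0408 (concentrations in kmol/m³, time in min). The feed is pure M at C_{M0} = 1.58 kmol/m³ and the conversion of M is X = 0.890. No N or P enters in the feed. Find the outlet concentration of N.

Exit C_M = C_{M0}(1−X) = 1.58×0.110 = 0.1738 kmol/m³.
A CSTR operates uniformly at the exit composition, giving r_N = 0.01790 and r_P = 0.002956 (each k·C_M^n at C_M = 0.1738).
Fraction of consumed M going to N: r_N/(r_N+r_P) = 0.8583.
C_N = 0.8583·C_{M0}·X = 0.8583×1.58×0.890 = 1.21 kmol/m³.

1.21 kmol/m³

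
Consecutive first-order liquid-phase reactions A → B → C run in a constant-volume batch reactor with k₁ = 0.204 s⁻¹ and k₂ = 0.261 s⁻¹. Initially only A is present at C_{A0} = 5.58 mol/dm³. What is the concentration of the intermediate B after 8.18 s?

1.40 mol/dm³

The intermediate concentration in a first-order A→B→C sequence is C_B = k₁C_{A0}(e^(−k₁t) − e^(−k₂t))/(k₂−k₁).
e^(−k₁t) = e^(−0.204×8.18) = e^(−1.669) = 0.1885; e^(−k₂t) = e^(−2.135) = 0.1182.
C_B = 0.204×5.58/(0.261−0.204) × (0.1885−0.1182) = 19.97×0.07024 = 1.403 mol/dm³.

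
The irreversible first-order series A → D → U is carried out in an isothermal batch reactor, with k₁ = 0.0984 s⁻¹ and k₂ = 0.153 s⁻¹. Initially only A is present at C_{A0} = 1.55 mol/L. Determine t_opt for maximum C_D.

Setting dC_D/dt = 0 gives t_opt = ln(k₂/k₁)/(k₂−k₁).
= ln(0.153/0.0984)/(0.153−0.0984) = ln(1.555)/0.05460 = 0.4414/0.05460 = 8.08 s.

8.08 s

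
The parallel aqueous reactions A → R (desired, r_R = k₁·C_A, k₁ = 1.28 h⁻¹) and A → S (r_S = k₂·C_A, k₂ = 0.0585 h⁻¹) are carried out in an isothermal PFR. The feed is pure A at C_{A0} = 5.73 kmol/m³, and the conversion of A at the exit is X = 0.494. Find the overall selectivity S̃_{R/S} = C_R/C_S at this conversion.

21.9

C_A = C_{A0}(1−X) = 2.899 kmol/m³.
Both paths are first order in A, so the instantaneous fraction to R is constant: dC_R/d(−C_A) = k₁/(k₁+k₂) = 0.9563.
C_R = 0.9563·(C_{A0}−C_A) = 0.9563×2.831 = 2.71 kmol/m³.
C_S = (C_{A0}−C_A)−C_R = 0.1237 kmol/m³; S̃_{R/S} = 2.707/0.1237 = 21.9.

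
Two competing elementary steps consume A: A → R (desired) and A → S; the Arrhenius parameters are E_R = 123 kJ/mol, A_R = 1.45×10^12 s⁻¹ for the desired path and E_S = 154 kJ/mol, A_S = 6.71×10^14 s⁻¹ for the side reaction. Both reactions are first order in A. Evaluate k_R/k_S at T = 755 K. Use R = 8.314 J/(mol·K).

0.302

k_R/k_S = (A_R/A_S)·exp[−(E_R−E_S)/(RT)] = (A_R/A_S)·exp[(E_S−E_R)/(RT)].
(E_S−E_R)/(RT) = (154−123)×10³/(8.314×755) = 31000/6277 = 4.939.
k_R/k_S = (1.45×10^12/6.71×10^14)·exp(4.939) = 0.002161 × 139.6 = 0.302.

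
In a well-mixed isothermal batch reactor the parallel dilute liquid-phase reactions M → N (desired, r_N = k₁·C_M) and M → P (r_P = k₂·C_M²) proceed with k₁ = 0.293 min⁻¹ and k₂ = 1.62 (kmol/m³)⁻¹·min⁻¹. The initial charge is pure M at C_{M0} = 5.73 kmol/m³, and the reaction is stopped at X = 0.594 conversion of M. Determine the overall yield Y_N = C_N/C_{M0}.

C_M = C_{M0}(1−X) = 2.326 kmol/m³.
Along a PFR/batch, dC_N/dC_M = −r_N/(r_N+r_P) = −k₁/(k₁+k₂·C_M).
Integrating from C_{M0} to C_M: C_N = (0.293/1.62)·ln[(0.293+1.62·5.73)/(0.293+1.62·2.33)] = 0.1809·ln(9.576/4.062) = 0.1551 kmol/m³.
Y_N = C_N/C_{M0} = 0.1551/5.73 = 0.0271.

0.0271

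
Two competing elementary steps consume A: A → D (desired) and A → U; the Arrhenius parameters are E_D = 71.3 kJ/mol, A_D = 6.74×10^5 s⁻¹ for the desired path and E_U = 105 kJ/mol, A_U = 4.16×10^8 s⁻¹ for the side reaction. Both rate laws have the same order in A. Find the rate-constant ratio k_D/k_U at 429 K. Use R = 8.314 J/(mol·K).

20.6

k_D/k_U = (A_D/A_U)·exp[−(E_D−E_U)/(RT)] = (A_D/A_U)·exp[(E_U−E_D)/(RT)].
(E_U−E_D)/(RT) = (105−71.3)×10³/(8.314×429) = 33700/3567 = 9.448.
k_D/k_U = (6.74×10^5/4.16×10^8)·exp(9.448) = 0.001620 × 12689 = 20.6.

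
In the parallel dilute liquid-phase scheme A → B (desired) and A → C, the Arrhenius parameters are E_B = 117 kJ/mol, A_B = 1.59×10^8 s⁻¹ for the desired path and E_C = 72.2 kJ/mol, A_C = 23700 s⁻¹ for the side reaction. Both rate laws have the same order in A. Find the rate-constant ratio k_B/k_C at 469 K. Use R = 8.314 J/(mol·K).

0.0687

k_B/k_C = (A_B/A_C)·exp[−(E_B−E_C)/(RT)] = (A_B/A_C)·exp[(E_C−E_B)/(RT)].
(E_C−E_B)/(RT) = (72.2−117)×10³/(8.314×469) = -44800/3899 = -11.49.
k_B/k_C = (1.59×10^8/23700)·exp(-11.49) = 6709 × 1.024×10^-5 = 0.0687.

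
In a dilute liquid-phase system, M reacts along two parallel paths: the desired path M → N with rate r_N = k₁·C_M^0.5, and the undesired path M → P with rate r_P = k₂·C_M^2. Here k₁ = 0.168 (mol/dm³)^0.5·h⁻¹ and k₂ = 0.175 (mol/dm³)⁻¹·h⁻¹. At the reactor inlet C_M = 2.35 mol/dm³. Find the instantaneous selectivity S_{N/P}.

0.266

S_{N/P} = r_N/r_P = (k₁·C_M^0.5)/(k₂·C_M^2) = (k₁/k₂)·C_M^-1.5.
= (0.168×2.350^0.5) / (0.175×2.350^2) = 0.2575/0.9664 = 0.266.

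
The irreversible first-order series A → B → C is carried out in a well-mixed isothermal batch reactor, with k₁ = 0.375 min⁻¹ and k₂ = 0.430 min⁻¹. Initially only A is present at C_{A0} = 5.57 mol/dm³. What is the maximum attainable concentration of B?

1.91 mol/dm³

Evaluating C_B at t_opt = ln(k₂/k₁)/(k₂−k₁) gives C_{B,max}/C_{A0} = (k₁/k₂)^[k₂/(k₂−k₁)].
= (0.375/0.430)^(0.430/(0.430−0.375)) = (0.8721)^(7.818) = 0.3430.
C_{B,max} = 0.3430×5.57 = 1.91 mol/dm³.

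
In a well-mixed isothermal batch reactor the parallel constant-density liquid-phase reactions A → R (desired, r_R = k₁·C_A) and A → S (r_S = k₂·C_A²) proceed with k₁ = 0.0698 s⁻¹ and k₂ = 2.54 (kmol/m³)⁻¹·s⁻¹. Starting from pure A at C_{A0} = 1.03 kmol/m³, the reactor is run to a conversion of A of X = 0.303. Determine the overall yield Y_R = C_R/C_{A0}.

C_A = C_{A0}(1−X) = 0.7179 kmol/m³.
Along a PFR/batch, dC_R/dC_A = −r_R/(r_R+r_S) = −k₁/(k₁+k₂·C_A).
Integrating from C_{A0} to C_A: C_R = (0.0698/2.54)·ln[(0.0698+2.54·1.03)/(0.0698+2.54·0.718)] = 0.02748·ln(2.686/1.893) = 0.009611 kmol/m³.
Y_R = C_R/C_{A0} = 0.009611/1.03 = 0.00933.

0.00933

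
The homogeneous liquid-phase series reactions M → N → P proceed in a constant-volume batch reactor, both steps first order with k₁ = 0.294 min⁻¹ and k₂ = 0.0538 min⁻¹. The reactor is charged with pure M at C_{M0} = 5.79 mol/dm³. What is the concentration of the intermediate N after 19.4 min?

2.47 mol/dm³

Solving the coupled first-order balances gives C_N(t) = [k₁/(k₂−k₁)]·C_{M0}·(e^(−k₁t) − e^(−k₂t)).
e^(−k₁t) = e^(−0.294×19.4) = e^(−5.704) = 0.003334; e^(−k₂t) = e^(−1.044) = 0.3521.
C_N = 0.294×5.79/(0.0538−0.294) × (0.003334−0.3521) = (-7.087)×(-0.3488) = 2.472 mol/dm³.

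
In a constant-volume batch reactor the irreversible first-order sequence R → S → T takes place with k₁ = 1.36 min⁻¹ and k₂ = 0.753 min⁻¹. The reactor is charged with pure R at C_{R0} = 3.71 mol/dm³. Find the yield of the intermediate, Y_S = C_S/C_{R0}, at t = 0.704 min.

For first-order series with pure R initially, C_S(t) = k₁C_{R0}/(k₂−k₁)·(e^(−k₁t) − e^(−k₂t)).
e^(−k₁t) = e^(−1.36×0.704) = e^(−0.9574) = 0.3839; e^(−k₂t) = e^(−0.5301) = 0.5885.
C_S = 1.36×3.71/(0.753−1.36) × (0.3839−0.5885) = (-8.312)×(-0.2047) = 1.701 mol/dm³.
Y_S = C_S/C_{R0} = 1.701/3.71 = 0.459.

0.459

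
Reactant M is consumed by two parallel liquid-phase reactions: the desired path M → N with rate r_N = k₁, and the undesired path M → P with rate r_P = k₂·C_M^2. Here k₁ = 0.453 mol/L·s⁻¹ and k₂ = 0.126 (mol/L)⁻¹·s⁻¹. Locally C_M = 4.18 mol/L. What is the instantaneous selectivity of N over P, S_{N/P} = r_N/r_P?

0.206

S_{N/P} = r_N/r_P = (k₁)/(k₂·C_M^2) = (k₁/k₂)·C_M^-2.
= (0.453) / (0.126×4.180^2) = 0.4530/2.202 = 0.206.
The undesired path is higher order in M, so low C_M (CSTR or dilute feed) favours N.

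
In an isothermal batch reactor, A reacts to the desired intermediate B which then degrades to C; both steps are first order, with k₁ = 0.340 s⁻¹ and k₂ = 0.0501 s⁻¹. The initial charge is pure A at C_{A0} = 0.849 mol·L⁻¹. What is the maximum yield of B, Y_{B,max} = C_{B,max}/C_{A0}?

0.718

At the optimum, C_{B,max}/C_{A0} = (k₁/k₂)^[k₂/(k₂−k₁)].
= (0.340/0.0501)^(0.0501/(0.0501−0.340)) = (6.786)^(-0.1728) = 0.7183.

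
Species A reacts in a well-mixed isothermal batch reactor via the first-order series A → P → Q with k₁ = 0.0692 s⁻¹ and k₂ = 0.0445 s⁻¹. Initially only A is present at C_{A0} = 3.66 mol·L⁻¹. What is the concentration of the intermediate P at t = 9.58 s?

1.41 mol·L⁻¹

The intermediate concentration in a first-order A→B→C sequence is C_P = k₁C_{A0}(e^(−k₁t) − e^(−k₂t))/(k₂−k₁).
e^(−k₁t) = e^(−0.0692×9.58) = e^(−0.6629) = 0.5153; e^(−k₂t) = e^(−0.4263) = 0.6529.
C_P = 0.0692×3.66/(0.0445−0.0692) × (0.5153−0.6529) = (-10.25)×(-0.1376) = 1.411 mol·L⁻¹.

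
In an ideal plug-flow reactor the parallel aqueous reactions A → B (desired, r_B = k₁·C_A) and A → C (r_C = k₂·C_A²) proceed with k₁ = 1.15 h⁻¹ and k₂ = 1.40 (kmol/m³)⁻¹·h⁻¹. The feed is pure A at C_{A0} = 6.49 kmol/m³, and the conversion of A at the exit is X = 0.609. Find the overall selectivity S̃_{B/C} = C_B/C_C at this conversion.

0.193

C_A = C_{A0}(1−X) = 2.538 kmol/m³.
Along a PFR/batch, dC_B/dC_A = −r_B/(r_B+r_C) = −k₁/(k₁+k₂·C_A).
Integrating from C_{A0} to C_A: C_B = (1.15/1.40)·ln[(1.15+1.40·6.49)/(1.15+1.40·2.54)] = 0.8214·ln(10.24/4.703) = 0.6389 kmol/m³.
C_C = (C_{A0}−C_A)−C_B = 3.314 kmol/m³; S̃_{B/C} = 0.6389/3.314 = 0.193.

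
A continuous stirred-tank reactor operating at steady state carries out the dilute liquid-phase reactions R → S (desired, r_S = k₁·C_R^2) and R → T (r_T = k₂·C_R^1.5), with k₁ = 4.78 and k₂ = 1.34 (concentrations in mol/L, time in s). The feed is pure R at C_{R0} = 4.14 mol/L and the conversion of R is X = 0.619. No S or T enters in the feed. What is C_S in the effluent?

Exit C_R = C_{R0}(1−X) = 4.14×0.381 = 1.577 mol/L.
A CSTR operates uniformly at the exit composition, giving r_S = 11.89 and r_T = 2.655 (each k·C_R^n at C_R = 1.577).
Fraction of consumed R going to S: r_S/(r_S+r_T) = 0.8175.
C_S = 0.8175·C_{R0}·X = 0.8175×4.14×0.619 = 2.10 mol/L.

2.10 mol/L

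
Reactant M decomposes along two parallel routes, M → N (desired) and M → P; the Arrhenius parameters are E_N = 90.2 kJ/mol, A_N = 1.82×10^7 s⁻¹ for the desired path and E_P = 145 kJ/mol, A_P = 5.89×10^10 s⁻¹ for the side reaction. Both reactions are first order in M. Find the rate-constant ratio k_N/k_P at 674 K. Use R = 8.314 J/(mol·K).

k_N/k_P = (A_N/A_P)·exp[−(E_N−E_P)/(RT)] = (A_N/A_P)·exp[(E_P−E_N)/(RT)].
(E_P−E_N)/(RT) = (145−90.2)×10³/(8.314×674) = 54800/5604 = 9.779.
k_N/k_P = (1.82×10^7/5.89×10^10)·exp(9.779) = 3.090×10^-4 × 17665 = 5.46.
Since E_N < E_P, lowering the temperature improves selectivity toward N.

5.46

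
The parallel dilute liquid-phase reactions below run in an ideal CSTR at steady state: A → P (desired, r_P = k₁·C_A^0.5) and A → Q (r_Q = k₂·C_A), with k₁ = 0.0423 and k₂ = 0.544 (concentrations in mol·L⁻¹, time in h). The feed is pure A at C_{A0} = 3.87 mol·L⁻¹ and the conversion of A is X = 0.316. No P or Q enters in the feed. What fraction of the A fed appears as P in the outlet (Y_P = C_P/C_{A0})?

Exit C_A = C_{A0}(1−X) = 3.87×0.684 = 2.647 mol·L⁻¹.
A CSTR operates uniformly at the exit composition, giving r_P = 0.06882 and r_Q = 1.440 (each k·C_A^n at C_A = 2.647).
Fraction of consumed A going to P: r_P/(r_P+r_Q) = 0.04561.
C_P = 0.04561·C_{A0}·X = 0.04561×3.87×0.316 = 0.0558 mol·L⁻¹; Y_P = C_P/C_{A0} = 0.0144.

0.0144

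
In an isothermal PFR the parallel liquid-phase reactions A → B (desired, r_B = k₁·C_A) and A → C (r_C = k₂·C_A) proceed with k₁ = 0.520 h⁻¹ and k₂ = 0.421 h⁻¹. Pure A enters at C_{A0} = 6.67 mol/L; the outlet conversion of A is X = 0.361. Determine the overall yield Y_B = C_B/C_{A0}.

C_A = C_{A0}(1−X) = 4.262 mol/L.
Both paths are first order in A, so the instantaneous fraction to B is constant: dC_B/d(−C_A) = k₁/(k₁+k₂) = 0.5526.
C_B = 0.5526·(C_{A0}−C_A) = 0.5526×2.408 = 1.33 mol/L.
Y_B = C_B/C_{A0} = 1.331/6.67 = 0.199.

0.199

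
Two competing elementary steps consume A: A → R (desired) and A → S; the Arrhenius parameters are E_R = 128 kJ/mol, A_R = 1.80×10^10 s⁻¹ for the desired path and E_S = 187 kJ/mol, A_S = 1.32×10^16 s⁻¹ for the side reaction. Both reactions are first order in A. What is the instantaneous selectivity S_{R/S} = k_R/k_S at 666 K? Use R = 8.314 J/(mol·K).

Since both paths have the same order in A, the concentration cancels and S_{R/S} = k_R/k_S = (A_R/A_S)·exp[(E_S−E_R)/(RT)].
(E_S−E_R)/(RT) = (187−128)×10³/(8.314×666) = 59000/5537 = 10.66.
k_R/k_S = (1.80×10^10/1.32×10^16)·exp(10.66) = 1.364×10^-6 × 42419 = 0.0578.
Since E_R < E_S, lowering the temperature improves selectivity toward R.

0.0578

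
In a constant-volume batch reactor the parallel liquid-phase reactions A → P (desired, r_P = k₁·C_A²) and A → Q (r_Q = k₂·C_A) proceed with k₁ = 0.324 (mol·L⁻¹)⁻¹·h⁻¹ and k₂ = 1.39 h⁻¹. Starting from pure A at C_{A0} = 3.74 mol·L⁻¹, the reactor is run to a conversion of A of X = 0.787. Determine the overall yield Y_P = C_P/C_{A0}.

C_A = C_{A0}(1−X) = 0.7966 mol·L⁻¹.
Along a PFR/batch, dC_Q/dC_A = −r_Q/(r_P+r_Q) = −k₂/(k₂+k₁·C_A).
Integrating from C_{A0} to C_A: C_Q = (1.39/0.324)·ln[(1.39+0.324·3.74)/(1.39+0.324·0.797)] = 4.290·ln(2.602/1.648) = 1.959 mol·L⁻¹.
Then C_P = (C_{A0}−C_A) − C_Q = 2.943 − 1.959 = 0.9847 mol·L⁻¹.
Y_P = C_P/C_{A0} = 0.9847/3.74 = 0.263.

0.263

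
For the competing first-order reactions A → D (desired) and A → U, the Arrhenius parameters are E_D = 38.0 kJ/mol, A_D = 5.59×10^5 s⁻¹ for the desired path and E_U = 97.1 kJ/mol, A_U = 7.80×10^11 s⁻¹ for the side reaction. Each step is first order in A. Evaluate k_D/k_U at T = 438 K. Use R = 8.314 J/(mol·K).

With equal orders, S_{D/U} = k_D/k_U = (A_D/A_U)·exp[(E_U−E_D)/(RT)].
(E_U−E_D)/(RT) = (97.1−38.0)×10³/(8.314×438) = 59100/3642 = 16.23.
k_D/k_U = (5.59×10^5/7.80×10^11)·exp(16.23) = 7.167×10^-7 × 1.118×10^7 = 8.01.

8.01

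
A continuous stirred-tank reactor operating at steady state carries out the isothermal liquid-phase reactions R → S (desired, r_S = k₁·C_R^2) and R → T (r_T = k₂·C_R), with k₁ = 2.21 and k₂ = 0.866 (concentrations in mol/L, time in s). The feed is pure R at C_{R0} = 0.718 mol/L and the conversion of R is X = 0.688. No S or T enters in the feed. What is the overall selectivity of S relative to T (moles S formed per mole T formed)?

Exit C_R = C_{R0}(1−X) = 0.718×0.312 = 0.2240 mol/L.
Rates in a CSTR are evaluated at the outlet concentration: r_S = 2.21×0.2240^2 = 0.1109, r_T = 0.866×0.2240 = 0.1940.
Overall selectivity = C_S/C_T = r_Sτ/(r_Tτ) = r_S/r_T = 0.572.

0.572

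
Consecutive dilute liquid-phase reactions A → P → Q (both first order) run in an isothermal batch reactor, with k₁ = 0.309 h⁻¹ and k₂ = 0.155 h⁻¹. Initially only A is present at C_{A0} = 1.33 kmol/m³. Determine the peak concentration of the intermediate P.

0.664 kmol/m³

At the optimum, C_{P,max}/C_{A0} = (k₁/k₂)^[k₂/(k₂−k₁)].
= (0.309/0.155)^(0.155/(0.155−0.309)) = (1.994)^(-1.006) = 0.4994.
C_{P,max} = 0.4994×1.33 = 0.664 kmol/m³.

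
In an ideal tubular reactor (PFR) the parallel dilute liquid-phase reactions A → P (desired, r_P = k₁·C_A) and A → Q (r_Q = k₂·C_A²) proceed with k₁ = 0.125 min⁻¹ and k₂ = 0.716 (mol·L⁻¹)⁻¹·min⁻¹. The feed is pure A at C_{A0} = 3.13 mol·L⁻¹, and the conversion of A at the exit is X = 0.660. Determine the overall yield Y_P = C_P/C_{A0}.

C_A = C_{A0}(1−X) = 1.064 mol·L⁻¹.
Along a PFR/batch, dC_P/dC_A = −r_P/(r_P+r_Q) = −k₁/(k₁+k₂·C_A).
Integrating from C_{A0} to C_A: C_P = (0.125/0.716)·ln[(0.125+0.716·3.13)/(0.125+0.716·1.06)] = 0.1746·ln(2.366/0.8870) = 0.1713 mol·L⁻¹.
Y_P = C_P/C_{A0} = 0.1713/3.13 = 0.0547.

0.0547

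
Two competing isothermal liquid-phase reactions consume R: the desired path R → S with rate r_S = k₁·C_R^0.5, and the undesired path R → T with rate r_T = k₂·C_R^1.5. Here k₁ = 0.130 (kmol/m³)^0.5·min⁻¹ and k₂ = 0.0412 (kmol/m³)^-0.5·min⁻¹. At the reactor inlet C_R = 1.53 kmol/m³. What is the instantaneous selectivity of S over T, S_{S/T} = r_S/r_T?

2.06

S_{S/T} = r_S/r_T = (k₁·C_R^0.5)/(k₂·C_R^1.5) = (k₁/k₂)·C_R⁻¹.
= (0.130×1.530^0.5) / (0.0412×1.530^1.5) = 0.1608/0.07797 = 2.06.
The undesired path is higher order in R, so low C_R (CSTR or dilute feed) favours S.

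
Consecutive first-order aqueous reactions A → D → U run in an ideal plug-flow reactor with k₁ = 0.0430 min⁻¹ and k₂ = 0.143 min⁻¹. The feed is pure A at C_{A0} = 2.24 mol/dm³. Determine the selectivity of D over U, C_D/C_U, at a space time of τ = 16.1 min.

The intermediate concentration in a first-order A→B→C sequence is C_D = k₁C_{A0}(e^(−k₁τ) − e^(−k₂τ))/(k₂−k₁).
e^(−k₁τ) = e^(−0.0430×16.1) = e^(−0.6923) = 0.5004; e^(−k₂τ) = e^(−2.302) = 0.1000.
C_D = 0.0430×2.24/(0.143−0.0430) × (0.5004−0.1000) = 0.9632×0.4004 = 0.3857 mol/dm³.
C_A = C_{A0}e^(−k₁τ) = 1.121 mol/dm³, so C_U = C_{A0}−C_A−C_D = 0.7334 mol/dm³; C_D/C_U = 0.526.

0.526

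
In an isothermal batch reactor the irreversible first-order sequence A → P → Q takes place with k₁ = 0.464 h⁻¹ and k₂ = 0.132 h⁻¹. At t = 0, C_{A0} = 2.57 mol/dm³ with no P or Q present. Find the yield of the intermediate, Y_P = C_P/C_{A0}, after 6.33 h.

For first-order series with pure A initially, C_P(t) = k₁C_{A0}/(k₂−k₁)·(e^(−k₁t) − e^(−k₂t)).
e^(−k₁t) = e^(−0.464×6.33) = e^(−2.937) = 0.05302; e^(−k₂t) = e^(−0.8356) = 0.4336.
C_P = 0.464×2.57/(0.132−0.464) × (0.05302−0.4336) = (-3.592)×(-0.3806) = 1.367 mol/dm³.
Y_P = C_P/C_{A0} = 1.367/2.57 = 0.532.

0.532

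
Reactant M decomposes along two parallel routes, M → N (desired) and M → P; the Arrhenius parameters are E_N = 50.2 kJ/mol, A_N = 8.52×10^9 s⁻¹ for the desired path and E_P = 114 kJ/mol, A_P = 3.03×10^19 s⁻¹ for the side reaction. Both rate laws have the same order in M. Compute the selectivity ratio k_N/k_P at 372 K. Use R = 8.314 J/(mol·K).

0.256

With equal orders, S_{N/P} = k_N/k_P = (A_N/A_P)·exp[(E_P−E_N)/(RT)].
(E_P−E_N)/(RT) = (114−50.2)×10³/(8.314×372) = 63800/3093 = 20.63.
k_N/k_P = (8.52×10^9/3.03×10^19)·exp(20.63) = 2.812×10^-10 × 9.096×10^8 = 0.256.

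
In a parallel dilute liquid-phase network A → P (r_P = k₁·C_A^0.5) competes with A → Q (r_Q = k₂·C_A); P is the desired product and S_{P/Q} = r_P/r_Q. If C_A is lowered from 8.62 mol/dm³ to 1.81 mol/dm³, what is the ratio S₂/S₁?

S_{P/Q} = (k₁/k₂)·C_A^-0.5, so S₂/S₁ = (C_{A,2}/C_{A,1})^-0.5.
= (1.81/8.62)^(-0.5) = (0.2100)^(-0.5) = 2.18.

2.18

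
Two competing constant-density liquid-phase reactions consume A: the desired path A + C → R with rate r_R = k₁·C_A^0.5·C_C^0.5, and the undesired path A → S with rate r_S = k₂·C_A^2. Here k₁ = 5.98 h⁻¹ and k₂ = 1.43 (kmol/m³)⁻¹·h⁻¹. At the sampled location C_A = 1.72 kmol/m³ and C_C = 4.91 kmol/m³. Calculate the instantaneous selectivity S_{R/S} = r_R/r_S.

S_{R/S} = r_R/r_S = (k₁·C_A^0.5·C_C^0.5)/(k₂·C_A^2) = (k₁/k₂)·C_A^-1.5·C_C^0.5.
= (5.98×1.720^0.5×4.910^0.5) / (1.43×1.720^2) = 17.38/4.231 = 4.11.
The undesired path is higher order in A, so low C_A (CSTR or dilute feed) favours R.

4.11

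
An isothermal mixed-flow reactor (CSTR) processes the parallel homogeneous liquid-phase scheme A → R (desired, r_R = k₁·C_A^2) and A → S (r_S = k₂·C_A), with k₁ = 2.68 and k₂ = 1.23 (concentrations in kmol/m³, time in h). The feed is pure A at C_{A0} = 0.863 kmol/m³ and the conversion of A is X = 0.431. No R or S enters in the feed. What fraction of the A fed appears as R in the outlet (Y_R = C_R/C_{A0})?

Exit C_A = C_{A0}(1−X) = 0.863×0.569 = 0.4910 kmol/m³.
In a CSTR the entire volume is at exit conditions, so r_R = 2.68×0.4910^2 = 0.6462 and r_S = 1.23×0.4910 = 0.6040.
Fraction of consumed A going to R: r_R/(r_R+r_S) = 0.5169.
C_R = 0.5169·C_{A0}·X = 0.5169×0.863×0.431 = 0.192 kmol/m³; Y_R = C_R/C_{A0} = 0.223.

0.223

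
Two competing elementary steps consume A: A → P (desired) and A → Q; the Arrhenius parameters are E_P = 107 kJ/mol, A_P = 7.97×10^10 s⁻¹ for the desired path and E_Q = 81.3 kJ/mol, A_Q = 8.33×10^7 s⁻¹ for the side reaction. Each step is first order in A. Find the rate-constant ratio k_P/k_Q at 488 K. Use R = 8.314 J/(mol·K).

1.70

k_P/k_Q = (A_P/A_Q)·exp[−(E_P−E_Q)/(RT)] = (A_P/A_Q)·exp[(E_Q−E_P)/(RT)].
(E_Q−E_P)/(RT) = (81.3−107)×10³/(8.314×488) = -25700/4057 = -6.334.
k_P/k_Q = (7.97×10^10/8.33×10^7)·exp(-6.334) = 956.8 × 0.001774 = 1.70.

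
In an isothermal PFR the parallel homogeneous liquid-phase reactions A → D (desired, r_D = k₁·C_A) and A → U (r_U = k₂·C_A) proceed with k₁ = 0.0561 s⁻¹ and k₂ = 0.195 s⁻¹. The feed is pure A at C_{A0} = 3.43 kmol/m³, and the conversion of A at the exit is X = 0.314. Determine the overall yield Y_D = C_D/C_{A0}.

0.0702

C_A = C_{A0}(1−X) = 2.353 kmol/m³.
Both paths are first order in A, so the instantaneous fraction to D is constant: dC_D/d(−C_A) = k₁/(k₁+k₂) = 0.2234.
C_D = 0.2234·(C_{A0}−C_A) = 0.2234×1.077 = 0.241 kmol/m³.
Y_D = C_D/C_{A0} = 0.2406/3.43 = 0.0702.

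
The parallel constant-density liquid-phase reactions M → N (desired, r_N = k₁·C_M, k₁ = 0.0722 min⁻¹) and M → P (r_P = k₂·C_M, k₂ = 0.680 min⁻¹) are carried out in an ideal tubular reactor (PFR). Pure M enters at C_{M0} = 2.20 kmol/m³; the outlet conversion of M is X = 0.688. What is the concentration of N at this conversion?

C_M = C_{M0}(1−X) = 0.6864 kmol/m³.
Both paths are first order in M, so the instantaneous fraction to N is constant: dC_N/d(−C_M) = k₁/(k₁+k₂) = 0.09599.
C_N = 0.09599·(C_{M0}−C_M) = 0.09599×1.514 = 0.145 kmol/m³.

0.145 kmol/m³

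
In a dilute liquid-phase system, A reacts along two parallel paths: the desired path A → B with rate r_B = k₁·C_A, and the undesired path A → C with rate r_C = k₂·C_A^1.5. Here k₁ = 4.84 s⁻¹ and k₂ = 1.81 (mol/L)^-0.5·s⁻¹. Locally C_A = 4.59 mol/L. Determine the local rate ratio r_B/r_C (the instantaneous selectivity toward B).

1.25

S_{B/C} = r_B/r_C = (k₁·C_A)/(k₂·C_A^1.5) = (k₁/k₂)·C_A^-0.5.
= (4.84×4.590) / (1.81×4.590^1.5) = 22.22/17.80 = 1.25.
The undesired path is higher order in A, so low C_A (CSTR or dilute feed) favours B.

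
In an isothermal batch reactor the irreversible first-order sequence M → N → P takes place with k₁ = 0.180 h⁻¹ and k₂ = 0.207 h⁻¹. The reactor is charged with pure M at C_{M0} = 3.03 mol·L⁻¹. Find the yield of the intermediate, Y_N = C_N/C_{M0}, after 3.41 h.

0.317

Solving the coupled first-order balances gives C_N(t) = [k₁/(k₂−k₁)]·C_{M0}·(e^(−k₁t) − e^(−k₂t)).
e^(−k₁t) = e^(−0.180×3.41) = e^(−0.6138) = 0.5413; e^(−k₂t) = e^(−0.7059) = 0.4937.
C_N = 0.180×3.03/(0.207−0.180) × (0.5413−0.4937) = 20.20×0.04761 = 0.9617 mol·L⁻¹.
Y_N = C_N/C_{M0} = 0.9617/3.03 = 0.317.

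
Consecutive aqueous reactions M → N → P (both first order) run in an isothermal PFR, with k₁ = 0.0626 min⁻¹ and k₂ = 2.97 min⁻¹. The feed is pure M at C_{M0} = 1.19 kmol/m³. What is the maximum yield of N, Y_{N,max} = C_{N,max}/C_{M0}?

0.0194

At the optimum, C_{N,max}/C_{M0} = (k₁/k₂)^[k₂/(k₂−k₁)].
= (0.0626/2.97)^(2.97/(2.97−0.0626)) = (0.02108)^(1.022) = 0.01940.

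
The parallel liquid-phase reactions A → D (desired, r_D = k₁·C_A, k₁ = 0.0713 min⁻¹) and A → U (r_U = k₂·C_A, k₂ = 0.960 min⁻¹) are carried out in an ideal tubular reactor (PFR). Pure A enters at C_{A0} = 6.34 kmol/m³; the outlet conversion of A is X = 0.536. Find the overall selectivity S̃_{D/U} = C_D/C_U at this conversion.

0.0743

C_A = C_{A0}(1−X) = 2.942 kmol/m³.
Both paths are first order in A, so the instantaneous fraction to D is constant: dC_D/d(−C_A) = k₁/(k₁+k₂) = 0.06914.
C_D = 0.06914·(C_{A0}−C_A) = 0.06914×3.398 = 0.235 kmol/m³.
C_U = (C_{A0}−C_A)−C_D = 3.163 kmol/m³; S̃_{D/U} = 0.2349/3.163 = 0.0743.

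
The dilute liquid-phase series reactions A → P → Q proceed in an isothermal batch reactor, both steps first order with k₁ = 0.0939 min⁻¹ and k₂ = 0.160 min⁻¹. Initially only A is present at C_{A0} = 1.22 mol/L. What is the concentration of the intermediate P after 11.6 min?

For first-order series with pure A initially, C_P(t) = k₁C_{A0}/(k₂−k₁)·(e^(−k₁t) − e^(−k₂t)).
e^(−k₁t) = e^(−0.0939×11.6) = e^(−1.089) = 0.3365; e^(−k₂t) = e^(−1.856) = 0.1563.
C_P = 0.0939×1.22/(0.160−0.0939) × (0.3365−0.1563) = 1.733×0.1802 = 0.3123 mol/L.

0.312 mol/L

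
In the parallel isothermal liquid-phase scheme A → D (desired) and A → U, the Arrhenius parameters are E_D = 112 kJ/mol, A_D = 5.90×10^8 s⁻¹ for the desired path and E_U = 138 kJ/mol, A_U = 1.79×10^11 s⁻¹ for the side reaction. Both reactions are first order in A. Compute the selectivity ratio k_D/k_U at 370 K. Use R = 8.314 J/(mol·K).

k_D/k_U = (A_D/A_U)·exp[−(E_D−E_U)/(RT)] = (A_D/A_U)·exp[(E_U−E_D)/(RT)].
(E_U−E_D)/(RT) = (138−112)×10³/(8.314×370) = 26000/3076 = 8.452.
k_D/k_U = (5.90×10^8/1.79×10^11)·exp(8.452) = 0.003296 × 4685 = 15.4.
Since E_D < E_U, lowering the temperature improves selectivity toward D.

15.4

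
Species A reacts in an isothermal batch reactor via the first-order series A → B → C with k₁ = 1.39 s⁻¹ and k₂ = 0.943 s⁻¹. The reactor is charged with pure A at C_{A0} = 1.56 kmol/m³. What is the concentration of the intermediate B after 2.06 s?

For first-order series with pure A initially, C_B(t) = k₁C_{A0}/(k₂−k₁)·(e^(−k₁t) − e^(−k₂t)).
e^(−k₁t) = e^(−1.39×2.06) = e^(−2.863) = 0.05707; e^(−k₂t) = e^(−1.943) = 0.1433.
C_B = 1.39×1.56/(0.943−1.39) × (0.05707−0.1433) = (-4.851)×(-0.08626) = 0.4184 kmol/m³.

0.418 kmol/m³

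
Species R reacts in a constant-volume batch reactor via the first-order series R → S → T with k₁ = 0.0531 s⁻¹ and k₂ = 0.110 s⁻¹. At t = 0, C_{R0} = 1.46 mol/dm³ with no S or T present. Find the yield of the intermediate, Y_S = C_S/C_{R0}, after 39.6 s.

0.102

For first-order series with pure R initially, C_S(t) = k₁C_{R0}/(k₂−k₁)·(e^(−k₁t) − e^(−k₂t)).
e^(−k₁t) = e^(−0.0531×39.6) = e^(−2.103) = 0.1221; e^(−k₂t) = e^(−4.356) = 0.01283.
C_S = 0.0531×1.46/(0.110−0.0531) × (0.1221−0.01283) = 1.362×0.1093 = 0.1489 mol/dm³.
Y_S = C_S/C_{R0} = 0.1489/1.46 = 0.102.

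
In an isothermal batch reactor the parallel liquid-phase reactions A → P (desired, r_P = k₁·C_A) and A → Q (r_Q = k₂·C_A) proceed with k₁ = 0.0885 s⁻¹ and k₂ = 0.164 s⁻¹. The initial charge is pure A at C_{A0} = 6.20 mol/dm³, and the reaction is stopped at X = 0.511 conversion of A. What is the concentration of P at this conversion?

1.11 mol/dm³

C_A = C_{A0}(1−X) = 3.032 mol/dm³.
Both paths are first order in A, so the instantaneous fraction to P is constant: dC_P/d(−C_A) = k₁/(k₁+k₂) = 0.3505.
C_P = 0.3505·(C_{A0}−C_A) = 0.3505×3.168 = 1.11 mol/dm³.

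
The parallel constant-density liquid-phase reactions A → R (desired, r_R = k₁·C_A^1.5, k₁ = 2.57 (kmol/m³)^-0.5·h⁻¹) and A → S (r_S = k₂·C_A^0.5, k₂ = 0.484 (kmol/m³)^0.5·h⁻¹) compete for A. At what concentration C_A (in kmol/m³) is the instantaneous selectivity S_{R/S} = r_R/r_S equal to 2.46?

S_{R/S} = (k₁/k₂)·C_A ⇒ C_A = S·k₂/k₁.
= 2.46×0.484/2.57 = 0.463 kmol/m³.

0.463 kmol/m³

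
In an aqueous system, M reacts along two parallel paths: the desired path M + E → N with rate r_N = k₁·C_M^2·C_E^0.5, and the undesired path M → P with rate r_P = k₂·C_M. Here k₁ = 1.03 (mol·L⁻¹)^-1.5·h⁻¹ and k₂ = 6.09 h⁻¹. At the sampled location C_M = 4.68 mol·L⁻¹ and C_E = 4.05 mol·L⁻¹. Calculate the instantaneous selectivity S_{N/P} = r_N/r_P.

1.59

S_{N/P} = r_N/r_P = (k₁·C_M^2·C_E^0.5)/(k₂·C_M) = (k₁/k₂)·C_M·C_E^0.5.
= (1.03×4.680^2×4.050^0.5) / (6.09×4.680) = 45.40/28.50 = 1.59.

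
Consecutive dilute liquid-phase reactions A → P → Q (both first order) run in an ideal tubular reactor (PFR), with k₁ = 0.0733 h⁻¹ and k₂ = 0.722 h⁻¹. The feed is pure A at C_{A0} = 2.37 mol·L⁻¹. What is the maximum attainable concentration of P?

0.186 mol·L⁻¹

For a first-order series the maximum intermediate yield is C_{P,max}/C_{A0} = (k₁/k₂)^[k₂/(k₂−k₁)].
= (0.0733/0.722)^(0.722/(0.722−0.0733)) = (0.1015)^(1.113) = 0.07840.
C_{P,max} = 0.07840×2.37 = 0.186 mol·L⁻¹.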